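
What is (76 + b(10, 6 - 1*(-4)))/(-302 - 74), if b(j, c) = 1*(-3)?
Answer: -73/376 ≈ -0.19415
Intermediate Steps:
b(j, c) = -3
(76 + b(10, 6 - 1*(-4)))/(-302 - 74) = (76 - 3)/(-302 - 74) = 73/(-376) = 73*(-1/376) = -73/376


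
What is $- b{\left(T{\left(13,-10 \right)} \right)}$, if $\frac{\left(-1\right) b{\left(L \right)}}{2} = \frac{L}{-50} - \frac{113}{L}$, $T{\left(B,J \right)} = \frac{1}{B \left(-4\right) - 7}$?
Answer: $\frac{19667651}{1475} \approx 13334.0$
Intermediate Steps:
$T{\left(B,J \right)} = \frac{1}{-7 - 4 B}$ ($T{\left(B,J \right)} = \frac{1}{- 4 B - 7} = \frac{1}{-7 - 4 B}$)
$b{\left(L \right)} = \frac{226}{L} + \frac{L}{25}$ ($b{\left(L \right)} = - 2 \left(\frac{L}{-50} - \frac{113}{L}\right) = - 2 \left(L \left(- \frac{1}{50}\right) - \frac{113}{L}\right) = - 2 \left(- \frac{L}{50} - \frac{113}{L}\right) = - 2 \left(- \frac{113}{L} - \frac{L}{50}\right) = \frac{226}{L} + \frac{L}{25}$)
$- b{\left(T{\left(13,-10 \right)} \right)} = - (\frac{226}{\left(-1\right) \frac{1}{7 + 4 \cdot 13}} + \frac{\left(-1\right) \frac{1}{7 + 4 \cdot 13}}{25}) = - (\frac{226}{\left(-1\right) \frac{1}{7 + 52}} + \frac{\left(-1\right) \frac{1}{7 + 52}}{25}) = - (\frac{226}{\left(-1\right) \frac{1}{59}} + \frac{\left(-1\right) \frac{1}{59}}{25}) = - (\frac{226}{- \frac{1}{59}} + \frac{1}{25} \left(- \frac{1}{59}\right)) = - (226 \left(-59\right) - \frac{1}{1475}) = - (-13334 - \frac{1}{1475}) = \left(-1\right) \left(- \frac{19667651}{1475}\right) = \frac{19667651}{1475}$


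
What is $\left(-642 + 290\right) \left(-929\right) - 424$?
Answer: $326584$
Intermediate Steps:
$\left(-642 + 290\right) \left(-929\right) - 424 = \left(-352\right) \left(-929\right) - 424 = 327008 - 424 = 326584$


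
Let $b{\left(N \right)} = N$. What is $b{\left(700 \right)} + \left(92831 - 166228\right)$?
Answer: $-72697$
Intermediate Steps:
$b{\left(700 \right)} + \left(92831 - 166228\right) = 700 + \left(92831 - 166228\right) = 700 - 73397 = -72697$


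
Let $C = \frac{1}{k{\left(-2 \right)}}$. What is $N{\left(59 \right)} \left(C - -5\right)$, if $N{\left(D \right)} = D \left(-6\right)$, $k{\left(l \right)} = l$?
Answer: $-1593$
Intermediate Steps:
$N{\left(D \right)} = - 6 D$
$C = - \frac{1}{2}$ ($C = \frac{1}{-2} = - \frac{1}{2} \approx -0.5$)
$N{\left(59 \right)} \left(C - -5\right) = \left(-6\right) 59 \left(- \frac{1}{2} - -5\right) = - 354 \left(- \frac{1}{2} + 5\right) = \left(-354\right) \frac{9}{2} = -1593$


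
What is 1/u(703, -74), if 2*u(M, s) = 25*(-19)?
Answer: -2/475 ≈ -0.0042105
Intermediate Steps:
u(M, s) = -475/2 (u(M, s) = (25*(-19))/2 = (½)*(-475) = -475/2)
1/u(703, -74) = 1/(-475/2) = -2/475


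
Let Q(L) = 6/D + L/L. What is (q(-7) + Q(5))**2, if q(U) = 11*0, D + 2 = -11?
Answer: 49/169 ≈ 0.28994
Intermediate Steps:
D = -13 (D = -2 - 11 = -13)
q(U) = 0
Q(L) = 7/13 (Q(L) = 6/(-13) + L/L = 6*(-1/13) + 1 = -6/13 + 1 = 7/13)
(q(-7) + Q(5))**2 = (0 + 7/13)**2 = (7/13)**2 = 49/169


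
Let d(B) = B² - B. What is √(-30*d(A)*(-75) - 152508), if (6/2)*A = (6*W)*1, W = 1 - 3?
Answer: 34*I*√93 ≈ 327.88*I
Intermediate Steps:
W = -2
A = -4 (A = ((6*(-2))*1)/3 = (-12*1)/3 = (⅓)*(-12) = -4)
√(-30*d(A)*(-75) - 152508) = √(-(-120)*(-1 - 4)*(-75) - 152508) = √(-(-120)*(-5)*(-75) - 152508) = √(-30*20*(-75) - 152508) = √(-600*(-75) - 152508) = √(45000 - 152508) = √(-107508) = 34*I*√93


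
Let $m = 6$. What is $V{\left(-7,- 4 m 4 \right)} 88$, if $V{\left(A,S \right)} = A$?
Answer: $-616$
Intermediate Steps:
$V{\left(-7,- 4 m 4 \right)} 88 = \left(-7\right) 88 = -616$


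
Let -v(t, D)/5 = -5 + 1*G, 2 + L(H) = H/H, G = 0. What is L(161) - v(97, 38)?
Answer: -26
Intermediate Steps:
L(H) = -1 (L(H) = -2 + H/H = -2 + 1 = -1)
v(t, D) = 25 (v(t, D) = -5*(-5 + 1*0) = -5*(-5 + 0) = -5*(-5) = 25)
L(161) - v(97, 38) = -1 - 1*25 = -1 - 25 = -26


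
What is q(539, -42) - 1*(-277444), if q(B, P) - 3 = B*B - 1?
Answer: 567967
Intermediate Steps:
q(B, P) = 2 + B² (q(B, P) = 3 + (B*B - 1) = 3 + (B² - 1) = 3 + (-1 + B²) = 2 + B²)
q(539, -42) - 1*(-277444) = (2 + 539²) - 1*(-277444) = (2 + 290521) + 277444 = 290523 + 277444 = 567967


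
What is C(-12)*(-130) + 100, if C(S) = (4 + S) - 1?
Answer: 1270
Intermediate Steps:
C(S) = 3 + S
C(-12)*(-130) + 100 = (3 - 12)*(-130) + 100 = -9*(-130) + 100 = 1170 + 100 = 1270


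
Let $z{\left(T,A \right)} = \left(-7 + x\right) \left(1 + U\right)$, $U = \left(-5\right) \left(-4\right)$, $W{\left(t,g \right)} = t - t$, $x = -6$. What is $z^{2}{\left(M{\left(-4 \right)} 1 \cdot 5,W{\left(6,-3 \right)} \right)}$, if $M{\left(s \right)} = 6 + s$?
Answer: $74529$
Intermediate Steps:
$W{\left(t,g \right)} = 0$
$U = 20$
$z{\left(T,A \right)} = -273$ ($z{\left(T,A \right)} = \left(-7 - 6\right) \left(1 + 20\right) = \left(-13\right) 21 = -273$)
$z^{2}{\left(M{\left(-4 \right)} 1 \cdot 5,W{\left(6,-3 \right)} \right)} = \left(-273\right)^{2} = 74529$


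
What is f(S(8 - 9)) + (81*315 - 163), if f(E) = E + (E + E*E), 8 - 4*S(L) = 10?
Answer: 101405/4 ≈ 25351.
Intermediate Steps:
S(L) = -1/2 (S(L) = 2 - 1/4*10 = 2 - 5/2 = -1/2)
f(E) = E**2 + 2*E (f(E) = E + (E + E**2) = E**2 + 2*E)
f(S(8 - 9)) + (81*315 - 163) = -(2 - 1/2)/2 + (81*315 - 163) = -1/2*3/2 + (25515 - 163) = -3/4 + 25352 = 101405/4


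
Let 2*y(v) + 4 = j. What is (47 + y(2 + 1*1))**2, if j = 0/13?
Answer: 2025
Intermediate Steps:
j = 0 (j = 0*(1/13) = 0)
y(v) = -2 (y(v) = -2 + (1/2)*0 = -2 + 0 = -2)
(47 + y(2 + 1*1))**2 = (47 - 2)**2 = 45**2 = 2025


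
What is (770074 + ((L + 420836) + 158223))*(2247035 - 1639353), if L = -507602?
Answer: 511383241142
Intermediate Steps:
(770074 + ((L + 420836) + 158223))*(2247035 - 1639353) = (770074 + ((-507602 + 420836) + 158223))*(2247035 - 1639353) = (770074 + (-86766 + 158223))*607682 = (770074 + 71457)*607682 = 841531*607682 = 511383241142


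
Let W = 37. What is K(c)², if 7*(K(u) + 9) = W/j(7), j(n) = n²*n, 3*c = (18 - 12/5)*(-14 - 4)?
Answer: 465351184/5764801 ≈ 80.723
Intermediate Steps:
c = -468/5 (c = ((18 - 12/5)*(-14 - 4))/3 = ((18 - 12*⅕)*(-18))/3 = ((18 - 12/5)*(-18))/3 = ((78/5)*(-18))/3 = (⅓)*(-1404/5) = -468/5 ≈ -93.600)
j(n) = n³
K(u) = -21572/2401 (K(u) = -9 + (37/(7³))/7 = -9 + (37/343)/7 = -9 + (37*(1/343))/7 = -9 + (⅐)*(37/343) = -9 + 37/2401 = -21572/2401)
K(c)² = (-21572/2401)² = 465351184/5764801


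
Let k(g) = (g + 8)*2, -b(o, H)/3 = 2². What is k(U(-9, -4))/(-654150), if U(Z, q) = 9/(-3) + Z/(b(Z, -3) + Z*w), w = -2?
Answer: -1/93450 ≈ -1.0701e-5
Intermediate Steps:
b(o, H) = -12 (b(o, H) = -3*2² = -3*4 = -12)
U(Z, q) = -3 + Z/(-12 - 2*Z) (U(Z, q) = 9/(-3) + Z/(-12 + Z*(-2)) = 9*(-⅓) + Z/(-12 - 2*Z) = -3 + Z/(-12 - 2*Z))
k(g) = 16 + 2*g (k(g) = (8 + g)*2 = 16 + 2*g)
k(U(-9, -4))/(-654150) = (16 + 2*((36 + 7*(-9))/(2*(-6 - 1*(-9)))))/(-654150) = (16 + 2*((36 - 63)/(2*(-6 + 9))))*(-1/654150) = (16 + 2*((½)*(-27)/3))*(-1/654150) = (16 + 2*((½)*(⅓)*(-27)))*(-1/654150) = (16 + 2*(-9/2))*(-1/654150) = (16 - 9)*(-1/654150) = 7*(-1/654150) = -1/93450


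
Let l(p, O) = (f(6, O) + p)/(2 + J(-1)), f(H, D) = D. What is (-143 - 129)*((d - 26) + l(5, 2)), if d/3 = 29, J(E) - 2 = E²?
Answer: -84864/5 ≈ -16973.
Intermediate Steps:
J(E) = 2 + E²
l(p, O) = O/5 + p/5 (l(p, O) = (O + p)/(2 + (2 + (-1)²)) = (O + p)/(2 + (2 + 1)) = (O + p)/(2 + 3) = (O + p)/5 = (O + p)*(⅕) = O/5 + p/5)
d = 87 (d = 3*29 = 87)
(-143 - 129)*((d - 26) + l(5, 2)) = (-143 - 129)*((87 - 26) + ((⅕)*2 + (⅕)*5)) = -272*(61 + (⅖ + 1)) = -272*(61 + 7/5) = -272*312/5 = -84864/5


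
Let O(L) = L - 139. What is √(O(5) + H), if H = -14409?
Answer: I*√14543 ≈ 120.59*I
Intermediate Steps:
O(L) = -139 + L
√(O(5) + H) = √((-139 + 5) - 14409) = √(-134 - 14409) = √(-14543) = I*√14543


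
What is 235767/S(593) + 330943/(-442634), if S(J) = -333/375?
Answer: -4348282673141/16377458 ≈ -2.6550e+5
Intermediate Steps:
S(J) = -111/125 (S(J) = -333*1/375 = -111/125)
235767/S(593) + 330943/(-442634) = 235767/(-111/125) + 330943/(-442634) = 235767*(-125/111) + 330943*(-1/442634) = -9823625/37 - 330943/442634 = -4348282673141/16377458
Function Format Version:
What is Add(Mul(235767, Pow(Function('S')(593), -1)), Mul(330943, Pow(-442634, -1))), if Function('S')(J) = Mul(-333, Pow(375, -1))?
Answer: Rational(-4348282673141, 16377458) ≈ -2.6550e+5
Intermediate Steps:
Function('S')(J) = Rational(-111, 125) (Function('S')(J) = Mul(-333, Rational(1, 375)) = Rational(-111, 125))
Add(Mul(235767, Pow(Function('S')(593), -1)), Mul(330943, Pow(-442634, -1))) = Add(Mul(235767, Pow(Rational(-111, 125), -1)), Mul(330943, Pow(-442634, -1))) = Add(Mul(235767, Rational(-125, 111)), Mul(330943, Rational(-1, 442634))) = Add(Rational(-9823625, 37), Rational(-330943, 442634)) = Rational(-4348282673141, 16377458)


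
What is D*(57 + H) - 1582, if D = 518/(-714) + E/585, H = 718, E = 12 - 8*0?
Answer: -470367/221 ≈ -2128.4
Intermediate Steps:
E = 12 (E = 12 + 0 = 12)
D = -779/1105 (D = 518/(-714) + 12/585 = 518*(-1/714) + 12*(1/585) = -37/51 + 4/195 = -779/1105 ≈ -0.70498)
D*(57 + H) - 1582 = -779*(57 + 718)/1105 - 1582 = -779/1105*775 - 1582 = -120745/221 - 1582 = -470367/221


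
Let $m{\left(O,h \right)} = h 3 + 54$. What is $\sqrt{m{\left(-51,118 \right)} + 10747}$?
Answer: $\sqrt{11155} \approx 105.62$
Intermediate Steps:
$m{\left(O,h \right)} = 54 + 3 h$ ($m{\left(O,h \right)} = 3 h + 54 = 54 + 3 h$)
$\sqrt{m{\left(-51,118 \right)} + 10747} = \sqrt{\left(54 + 3 \cdot 118\right) + 10747} = \sqrt{\left(54 + 354\right) + 10747} = \sqrt{408 + 10747} = \sqrt{11155}$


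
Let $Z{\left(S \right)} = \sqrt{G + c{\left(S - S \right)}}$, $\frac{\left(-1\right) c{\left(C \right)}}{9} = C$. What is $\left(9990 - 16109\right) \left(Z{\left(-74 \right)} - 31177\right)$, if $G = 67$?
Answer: $190772063 - 6119 \sqrt{67} \approx 1.9072 \cdot 10^{8}$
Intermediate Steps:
$c{\left(C \right)} = - 9 C$
$Z{\left(S \right)} = \sqrt{67}$ ($Z{\left(S \right)} = \sqrt{67 - 9 \left(S - S\right)} = \sqrt{67 - 0} = \sqrt{67 + 0} = \sqrt{67}$)
$\left(9990 - 16109\right) \left(Z{\left(-74 \right)} - 31177\right) = \left(9990 - 16109\right) \left(\sqrt{67} - 31177\right) = - 6119 \left(-31177 + \sqrt{67}\right) = 190772063 - 6119 \sqrt{67}$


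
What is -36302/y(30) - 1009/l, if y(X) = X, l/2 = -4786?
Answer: -173726237/143580 ≈ -1210.0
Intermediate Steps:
l = -9572 (l = 2*(-4786) = -9572)
-36302/y(30) - 1009/l = -36302/30 - 1009/(-9572) = -36302*1/30 - 1009*(-1/9572) = -18151/15 + 1009/9572 = -173726237/143580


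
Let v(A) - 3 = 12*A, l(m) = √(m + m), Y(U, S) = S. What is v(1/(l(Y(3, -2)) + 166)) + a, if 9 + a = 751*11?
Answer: 28438724/3445 - 3*I/3445 ≈ 8255.1 - 0.00087083*I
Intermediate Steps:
l(m) = √2*√m (l(m) = √(2*m) = √2*√m)
a = 8252 (a = -9 + 751*11 = -9 + 8261 = 8252)
v(A) = 3 + 12*A
v(1/(l(Y(3, -2)) + 166)) + a = (3 + 12/(√2*√(-2) + 166)) + 8252 = (3 + 12/(√2*(I*√2) + 166)) + 8252 = (3 + 12/(2*I + 166)) + 8252 = (3 + 12/(166 + 2*I)) + 8252 = (3 + 12*((166 - 2*I)/27560)) + 8252 = (3 + 3*(166 - 2*I)/6890) + 8252 = 8255 + 3*(166 - 2*I)/6890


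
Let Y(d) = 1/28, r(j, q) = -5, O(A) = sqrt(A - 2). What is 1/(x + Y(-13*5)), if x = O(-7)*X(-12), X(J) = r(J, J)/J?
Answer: 14/613 - 490*I/613 ≈ 0.022839 - 0.79935*I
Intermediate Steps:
O(A) = sqrt(-2 + A)
X(J) = -5/J
Y(d) = 1/28
x = 5*I/4 (x = sqrt(-2 - 7)*(-5/(-12)) = sqrt(-9)*(-5*(-1/12)) = (3*I)*(5/12) = 5*I/4 ≈ 1.25*I)
1/(x + Y(-13*5)) = 1/(5*I/4 + 1/28) = 1/(1/28 + 5*I/4) = 392*(1/28 - 5*I/4)/613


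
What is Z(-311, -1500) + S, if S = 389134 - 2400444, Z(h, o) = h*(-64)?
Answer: -1991406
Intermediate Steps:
Z(h, o) = -64*h
S = -2011310
Z(-311, -1500) + S = -64*(-311) - 2011310 = 19904 - 2011310 = -1991406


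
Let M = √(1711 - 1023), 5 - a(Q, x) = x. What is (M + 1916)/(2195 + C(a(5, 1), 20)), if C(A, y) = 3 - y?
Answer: 958/1089 + 2*√43/1089 ≈ 0.89175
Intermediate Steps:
a(Q, x) = 5 - x
M = 4*√43 (M = √688 = 4*√43 ≈ 26.230)
(M + 1916)/(2195 + C(a(5, 1), 20)) = (4*√43 + 1916)/(2195 + (3 - 1*20)) = (1916 + 4*√43)/(2195 + (3 - 20)) = (1916 + 4*√43)/(2195 - 17) = (1916 + 4*√43)/2178 = (1916 + 4*√43)*(1/2178) = 958/1089 + 2*√43/1089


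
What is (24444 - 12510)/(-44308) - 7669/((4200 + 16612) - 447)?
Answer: -291416981/451166210 ≈ -0.64592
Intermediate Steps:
(24444 - 12510)/(-44308) - 7669/((4200 + 16612) - 447) = 11934*(-1/44308) - 7669/(20812 - 447) = -5967/22154 - 7669/20365 = -291416981/451166210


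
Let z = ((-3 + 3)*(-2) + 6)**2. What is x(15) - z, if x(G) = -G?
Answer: -51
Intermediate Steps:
z = 36 (z = (0*(-2) + 6)**2 = (0 + 6)**2 = 6**2 = 36)
x(15) - z = -1*15 - 1*36 = -15 - 36 = -51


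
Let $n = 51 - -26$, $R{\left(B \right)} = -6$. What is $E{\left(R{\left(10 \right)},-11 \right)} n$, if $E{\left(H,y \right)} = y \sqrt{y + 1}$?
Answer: $- 847 i \sqrt{10} \approx - 2678.4 i$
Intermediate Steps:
$E{\left(H,y \right)} = y \sqrt{1 + y}$
$n = 77$ ($n = 51 + 26 = 77$)
$E{\left(R{\left(10 \right)},-11 \right)} n = - 11 \sqrt{1 - 11} \cdot 77 = - 11 \sqrt{-10} \cdot 77 = - 11 i \sqrt{10} \cdot 77 = - 847 i \sqrt{10}$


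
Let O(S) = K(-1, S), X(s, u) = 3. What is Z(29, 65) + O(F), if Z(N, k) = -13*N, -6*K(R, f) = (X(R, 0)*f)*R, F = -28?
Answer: -391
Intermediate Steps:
K(R, f) = -R*f/2 (K(R, f) = -3*f*R/6 = -R*f/2)
O(S) = S/2 (O(S) = -½*(-1)*S = S/2)
Z(29, 65) + O(F) = -13*29 + (½)*(-28) = -377 - 14 = -391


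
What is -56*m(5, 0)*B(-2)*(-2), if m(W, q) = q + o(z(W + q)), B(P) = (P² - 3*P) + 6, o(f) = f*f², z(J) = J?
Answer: 224000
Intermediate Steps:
o(f) = f³
B(P) = 6 + P² - 3*P
m(W, q) = q + (W + q)³
-56*m(5, 0)*B(-2)*(-2) = -56*(0 + (5 + 0)³)*(6 + (-2)² - 3*(-2))*(-2) = -56*(0 + 5³)*(6 + 4 + 6)*(-2) = -56*(0 + 125)*16*(-2) = -56*125*16*(-2) = -112000*(-2) = -56*(-4000) = 224000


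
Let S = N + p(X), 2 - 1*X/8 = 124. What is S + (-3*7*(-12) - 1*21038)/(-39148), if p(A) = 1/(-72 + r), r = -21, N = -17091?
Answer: -31111201787/1820382 ≈ -17090.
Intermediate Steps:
X = -976 (X = 16 - 8*124 = 16 - 992 = -976)
p(A) = -1/93 (p(A) = 1/(-72 - 21) = 1/(-93) = -1/93)
S = -1589464/93 (S = -17091 - 1/93 = -1589464/93 ≈ -17091.)
S + (-3*7*(-12) - 1*21038)/(-39148) = -1589464/93 + (-3*7*(-12) - 1*21038)/(-39148) = -1589464/93 + (-21*(-12) - 21038)*(-1/39148) = -1589464/93 + (252 - 21038)*(-1/39148) = -1589464/93 - 20786*(-1/39148) = -1589464/93 + 10393/19574 = -31111201787/1820382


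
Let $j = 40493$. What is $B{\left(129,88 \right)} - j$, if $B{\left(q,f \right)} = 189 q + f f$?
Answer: $-8368$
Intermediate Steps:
$B{\left(q,f \right)} = f^{2} + 189 q$ ($B{\left(q,f \right)} = 189 q + f^{2} = f^{2} + 189 q$)
$B{\left(129,88 \right)} - j = \left(88^{2} + 189 \cdot 129\right) - 40493 = \left(7744 + 24381\right) - 40493 = 32125 - 40493 = -8368$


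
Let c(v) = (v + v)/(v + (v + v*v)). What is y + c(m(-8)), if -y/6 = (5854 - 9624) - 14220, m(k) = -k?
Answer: 539701/5 ≈ 1.0794e+5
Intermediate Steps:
y = 107940 (y = -6*((5854 - 9624) - 14220) = -6*(-3770 - 14220) = -6*(-17990) = 107940)
c(v) = 2*v/(v² + 2*v) (c(v) = (2*v)/(v + (v + v²)) = (2*v)/(v² + 2*v) = 2*v/(v² + 2*v))
y + c(m(-8)) = 107940 + 2/(2 - 1*(-8)) = 107940 + 2/(2 + 8) = 107940 + 2/10 = 107940 + 2*(⅒) = 107940 + ⅕ = 539701/5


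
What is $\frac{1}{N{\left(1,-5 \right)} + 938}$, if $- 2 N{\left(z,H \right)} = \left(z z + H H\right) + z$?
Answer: $\frac{2}{1849} \approx 0.0010817$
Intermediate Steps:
$N{\left(z,H \right)} = - \frac{z}{2} - \frac{H^{2}}{2} - \frac{z^{2}}{2}$ ($N{\left(z,H \right)} = - \frac{\left(z z + H H\right) + z}{2} = - \frac{\left(z^{2} + H^{2}\right) + z}{2} = - \frac{\left(H^{2} + z^{2}\right) + z}{2} = - \frac{z + H^{2} + z^{2}}{2} = - \frac{z}{2} - \frac{H^{2}}{2} - \frac{z^{2}}{2}$)
$\frac{1}{N{\left(1,-5 \right)} + 938} = \frac{1}{\left(\left(- \frac{1}{2}\right) 1 - \frac{\left(-5\right)^{2}}{2} - \frac{1^{2}}{2}\right) + 938} = \frac{1}{\left(- \frac{1}{2} - \frac{25}{2} - \frac{1}{2}\right) + 938} = \frac{1}{- \frac{27}{2} + 938} = \frac{1}{\frac{1849}{2}} = \frac{2}{1849}$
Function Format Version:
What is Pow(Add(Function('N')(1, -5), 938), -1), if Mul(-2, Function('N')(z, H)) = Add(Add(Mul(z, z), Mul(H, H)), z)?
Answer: Rational(2, 1849) ≈ 0.0010817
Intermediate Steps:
Function('N')(z, H) = Add(Mul(Rational(-1, 2), z), Mul(Rational(-1, 2), Pow(H, 2)), Mul(Rational(-1, 2), Pow(z, 2))) (Function('N')(z, H) = Mul(Rational(-1, 2), Add(Add(Mul(z, z), Mul(H, H)), z)) = Mul(Rational(-1, 2), Add(Add(Pow(z, 2), Pow(H, 2)), z)) = Mul(Rational(-1, 2), Add(Add(Pow(H, 2), Pow(z, 2)), z)) = Mul(Rational(-1, 2), Add(z, Pow(H, 2), Pow(z, 2))) = Add(Mul(Rational(-1, 2), z), Mul(Rational(-1, 2), Pow(H, 2)), Mul(Rational(-1, 2), Pow(z, 2))))
Pow(Add(Function('N')(1, -5), 938), -1) = Pow(Add(Add(Mul(Rational(-1, 2), 1), Mul(Rational(-1, 2), Pow(-5, 2)), Mul(Rational(-1, 2), Pow(1, 2))), 938), -1) = Pow(Add(Add(Rational(-1, 2), Mul(Rational(-1, 2), 25), Mul(Rational(-1, 2), 1)), 938), -1) = Pow(Add(Add(Rational(-1, 2), Rational(-25, 2), Rational(-1, 2)), 938), -1) = Pow(Add(Rational(-27, 2), 938), -1) = Pow(Rational(1849, 2), -1) = Rational(2, 1849)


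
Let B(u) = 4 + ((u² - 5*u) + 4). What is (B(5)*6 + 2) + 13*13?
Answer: 219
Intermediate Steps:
B(u) = 8 + u² - 5*u (B(u) = 4 + (4 + u² - 5*u) = 8 + u² - 5*u)
(B(5)*6 + 2) + 13*13 = ((8 + 5² - 5*5)*6 + 2) + 13*13 = ((8 + 25 - 25)*6 + 2) + 169 = (8*6 + 2) + 169 = (48 + 2) + 169 = 50 + 169 = 219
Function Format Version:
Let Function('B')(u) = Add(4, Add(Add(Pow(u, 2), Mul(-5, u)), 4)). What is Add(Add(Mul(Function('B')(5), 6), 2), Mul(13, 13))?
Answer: 219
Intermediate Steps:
Function('B')(u) = Add(8, Pow(u, 2), Mul(-5, u)) (Function('B')(u) = Add(4, Add(4, Pow(u, 2), Mul(-5, u))) = Add(8, Pow(u, 2), Mul(-5, u)))
Add(Add(Mul(Function('B')(5), 6), 2), Mul(13, 13)) = Add(Add(Mul(Add(8, Pow(5, 2), Mul(-5, 5)), 6), 2), Mul(13, 13)) = Add(Add(Mul(Add(8, 25, -25), 6), 2), 169) = Add(Add(Mul(8, 6), 2), 169) = Add(Add(48, 2), 169) = Add(50, 169) = 219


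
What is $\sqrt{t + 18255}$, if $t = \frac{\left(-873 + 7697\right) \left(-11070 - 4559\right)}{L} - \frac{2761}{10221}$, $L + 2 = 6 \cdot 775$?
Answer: $\frac{11 i \sqrt{1367193329324403}}{5938401} \approx 68.492 i$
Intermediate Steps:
$L = 4648$ ($L = -2 + 6 \cdot 775 = -2 + 4650 = 4648$)
$t = - \frac{136263243818}{5938401}$ ($t = \frac{\left(-873 + 7697\right) \left(-11070 - 4559\right)}{4648} - \frac{2761}{10221} = 6824 \left(-15629\right) \frac{1}{4648} - \frac{2761}{10221} = \left(-106652296\right) \frac{1}{4648} - \frac{2761}{10221} = - \frac{13331537}{581} - \frac{2761}{10221} = - \frac{136263243818}{5938401} \approx -22946.0$)
$\sqrt{t + 18255} = \sqrt{- \frac{136263243818}{5938401} + 18255} = \sqrt{- \frac{27857733563}{5938401}} = \frac{11 i \sqrt{1367193329324403}}{5938401}$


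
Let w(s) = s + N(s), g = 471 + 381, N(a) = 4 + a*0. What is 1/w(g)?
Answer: 1/856 ≈ 0.0011682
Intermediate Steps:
N(a) = 4 (N(a) = 4 + 0 = 4)
g = 852
w(s) = 4 + s (w(s) = s + 4 = 4 + s)
1/w(g) = 1/(4 + 852) = 1/856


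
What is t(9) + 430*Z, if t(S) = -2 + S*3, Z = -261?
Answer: -112205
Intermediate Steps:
t(S) = -2 + 3*S
t(9) + 430*Z = (-2 + 3*9) + 430*(-261) = (-2 + 27) - 112230 = 25 - 112230 = -112205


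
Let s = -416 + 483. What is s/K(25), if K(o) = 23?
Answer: 67/23 ≈ 2.9130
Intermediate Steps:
s = 67
s/K(25) = 67/23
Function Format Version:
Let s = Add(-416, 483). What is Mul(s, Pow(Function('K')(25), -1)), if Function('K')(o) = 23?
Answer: Rational(67, 23) ≈ 2.9130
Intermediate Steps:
s = 67
Mul(s, Pow(Function('K')(25), -1)) = Mul(67, Pow(23, -1)) = Mul(67, Rational(1, 23)) = Rational(67, 23)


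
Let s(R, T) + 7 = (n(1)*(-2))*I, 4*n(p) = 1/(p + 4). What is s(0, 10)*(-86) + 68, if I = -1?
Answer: 3307/5 ≈ 661.40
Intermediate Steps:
n(p) = 1/(4*(4 + p)) (n(p) = 1/(4*(p + 4)) = 1/(4*(4 + p)))
s(R, T) = -69/10 (s(R, T) = -7 + ((1/(4*(4 + 1)))*(-2))*(-1) = -7 + (((¼)/5)*(-2))*(-1) = -7 + (((¼)*(⅕))*(-2))*(-1) = -7 + ((1/20)*(-2))*(-1) = -7 - ⅒*(-1) = -7 + ⅒ = -69/10)
s(0, 10)*(-86) + 68 = -69/10*(-86) + 68 = 2967/5 + 68 = 3307/5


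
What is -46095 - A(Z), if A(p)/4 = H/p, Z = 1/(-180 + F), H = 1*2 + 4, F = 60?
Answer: -43215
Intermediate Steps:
H = 6 (H = 2 + 4 = 6)
Z = -1/120 (Z = 1/(-180 + 60) = 1/(-120) = -1/120 ≈ -0.0083333)
A(p) = 24/p (A(p) = 4*(6/p) = 24/p)
-46095 - A(Z) = -46095 - 24/(-1/120) = -46095 - 24*(-120) = -46095 - 1*(-2880) = -46095 + 2880 = -43215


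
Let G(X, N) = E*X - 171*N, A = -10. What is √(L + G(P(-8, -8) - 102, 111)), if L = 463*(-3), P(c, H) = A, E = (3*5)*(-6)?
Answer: 7*I*√210 ≈ 101.44*I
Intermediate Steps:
E = -90 (E = 15*(-6) = -90)
P(c, H) = -10
G(X, N) = -171*N - 90*X (G(X, N) = -90*X - 171*N = -171*N - 90*X)
L = -1389
√(L + G(P(-8, -8) - 102, 111)) = √(-1389 + (-171*111 - 90*(-10 - 102))) = √(-1389 + (-18981 - 90*(-112))) = √(-1389 + (-18981 + 10080)) = √(-1389 - 8901) = √(-10290) = 7*I*√210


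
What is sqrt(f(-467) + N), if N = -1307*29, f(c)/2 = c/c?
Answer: I*sqrt(37901) ≈ 194.68*I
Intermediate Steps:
f(c) = 2 (f(c) = 2*(c/c) = 2*1 = 2)
N = -37903
sqrt(f(-467) + N) = sqrt(2 - 37903) = sqrt(-37901) = I*sqrt(37901)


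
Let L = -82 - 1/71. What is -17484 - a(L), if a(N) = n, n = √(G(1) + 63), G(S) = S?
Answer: -17492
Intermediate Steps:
L = -5823/71 (L = -82 - 1*1/71 = -82 - 1/71 = -5823/71 ≈ -82.014)
n = 8 (n = √(1 + 63) = √64 = 8)
a(N) = 8
-17484 - a(L) = -17484 - 1*8 = -17484 - 8 = -17492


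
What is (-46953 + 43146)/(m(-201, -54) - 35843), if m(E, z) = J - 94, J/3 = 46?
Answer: 1269/11933 ≈ 0.10634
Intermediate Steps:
J = 138 (J = 3*46 = 138)
m(E, z) = 44 (m(E, z) = 138 - 94 = 44)
(-46953 + 43146)/(m(-201, -54) - 35843) = (-46953 + 43146)/(44 - 35843) = -3807/(-35799) = -3807*(-1/35799) = 1269/11933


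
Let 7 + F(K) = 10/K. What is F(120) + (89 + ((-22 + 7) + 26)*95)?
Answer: 13525/12 ≈ 1127.1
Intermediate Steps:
F(K) = -7 + 10/K
F(120) + (89 + ((-22 + 7) + 26)*95) = (-7 + 10/120) + (89 + ((-22 + 7) + 26)*95) = (-7 + 10*(1/120)) + (89 + (-15 + 26)*95) = (-7 + 1/12) + (89 + 11*95) = -83/12 + (89 + 1045) = -83/12 + 1134 = 13525/12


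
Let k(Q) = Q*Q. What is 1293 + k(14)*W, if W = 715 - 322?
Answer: 78321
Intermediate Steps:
W = 393
k(Q) = Q²
1293 + k(14)*W = 1293 + 14²*393 = 1293 + 196*393 = 1293 + 77028 = 78321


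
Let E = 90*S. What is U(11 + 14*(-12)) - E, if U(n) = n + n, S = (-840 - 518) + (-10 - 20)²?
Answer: 40906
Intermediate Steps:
S = -458 (S = -1358 + (-30)² = -1358 + 900 = -458)
U(n) = 2*n
E = -41220 (E = 90*(-458) = -41220)
U(11 + 14*(-12)) - E = 2*(11 + 14*(-12)) - 1*(-41220) = 2*(11 - 168) + 41220 = 2*(-157) + 41220 = -314 + 41220 = 40906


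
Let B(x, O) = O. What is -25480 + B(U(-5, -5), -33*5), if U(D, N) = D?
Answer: -25645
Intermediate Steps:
-25480 + B(U(-5, -5), -33*5) = -25480 - 33*5 = -25480 - 165 = -25645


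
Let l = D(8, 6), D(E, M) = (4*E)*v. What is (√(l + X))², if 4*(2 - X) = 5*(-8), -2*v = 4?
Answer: -52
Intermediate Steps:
v = -2 (v = -½*4 = -2)
D(E, M) = -8*E (D(E, M) = (4*E)*(-2) = -8*E)
X = 12 (X = 2 - 5*(-8)/4 = 2 - ¼*(-40) = 2 + 10 = 12)
l = -64 (l = -8*8 = -64)
(√(l + X))² = (√(-64 + 12))² = (√(-52))² = (2*I*√13)² = -52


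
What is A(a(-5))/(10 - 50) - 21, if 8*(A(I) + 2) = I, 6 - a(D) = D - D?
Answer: -671/32 ≈ -20.969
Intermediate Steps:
a(D) = 6 (a(D) = 6 - (D - D) = 6 - 1*0 = 6 + 0 = 6)
A(I) = -2 + I/8
A(a(-5))/(10 - 50) - 21 = (-2 + (1/8)*6)/(10 - 50) - 21 = (-2 + 3/4)/(-40) - 21 = -5/4*(-1/40) - 21 = 1/32 - 21 = -671/32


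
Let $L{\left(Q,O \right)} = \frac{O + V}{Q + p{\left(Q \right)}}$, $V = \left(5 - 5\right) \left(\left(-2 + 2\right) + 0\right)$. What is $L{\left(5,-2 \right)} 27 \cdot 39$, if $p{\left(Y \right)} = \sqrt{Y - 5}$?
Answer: $- \frac{2106}{5} \approx -421.2$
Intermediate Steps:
$V = 0$ ($V = 0 \left(0 + 0\right) = 0 \cdot 0 = 0$)
$p{\left(Y \right)} = \sqrt{-5 + Y}$
$L{\left(Q,O \right)} = \frac{O}{Q + \sqrt{-5 + Q}}$ ($L{\left(Q,O \right)} = \frac{O + 0}{Q + \sqrt{-5 + Q}} = \frac{O}{Q + \sqrt{-5 + Q}}$)
$L{\left(5,-2 \right)} 27 \cdot 39 = - \frac{2}{5 + \sqrt{-5 + 5}} \cdot 27 \cdot 39 = - \frac{2}{5 + \sqrt{0}} \cdot 27 \cdot 39 = - \frac{2}{5 + 0} \cdot 27 \cdot 39 = - \frac{2}{5} \cdot 27 \cdot 39 = \left(-2\right) \frac{1}{5} \cdot 27 \cdot 39 = \left(- \frac{2}{5}\right) 27 \cdot 39 = \left(- \frac{54}{5}\right) 39 = - \frac{2106}{5}$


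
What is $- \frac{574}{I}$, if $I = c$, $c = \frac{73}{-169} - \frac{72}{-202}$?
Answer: $\frac{9797606}{1289} \approx 7600.9$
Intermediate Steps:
$c = - \frac{1289}{17069}$ ($c = 73 \left(- \frac{1}{169}\right) - - \frac{36}{101} = - \frac{73}{169} + \frac{36}{101} = - \frac{1289}{17069} \approx -0.075517$)
$I = - \frac{1289}{17069} \approx -0.075517$
$- \frac{574}{I} = - \frac{574}{- \frac{1289}{17069}} = \left(-574\right) \left(- \frac{17069}{1289}\right) = \frac{9797606}{1289}$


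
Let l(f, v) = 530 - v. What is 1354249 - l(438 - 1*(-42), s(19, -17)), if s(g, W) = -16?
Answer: 1353703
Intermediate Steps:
1354249 - l(438 - 1*(-42), s(19, -17)) = 1354249 - (530 - 1*(-16)) = 1354249 - (530 + 16) = 1354249 - 1*546 = 1354249 - 546 = 1353703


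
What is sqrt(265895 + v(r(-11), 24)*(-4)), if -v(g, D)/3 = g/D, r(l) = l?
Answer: sqrt(1063558)/2 ≈ 515.64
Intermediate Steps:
v(g, D) = -3*g/D
sqrt(265895 + v(r(-11), 24)*(-4)) = sqrt(265895 - 3*(-11)/24*(-4)) = sqrt(265895 - 3*(-11)*1/24*(-4)) = sqrt(265895 + (11/8)*(-4)) = sqrt(265895 - 11/2) = sqrt(531779/2) = sqrt(1063558)/2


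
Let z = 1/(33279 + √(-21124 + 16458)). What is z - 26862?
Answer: -29749571137755/1107496507 - I*√4666/1107496507 ≈ -26862.0 - 6.1678e-8*I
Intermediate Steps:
z = 1/(33279 + I*√4666) (z = 1/(33279 + √(-4666)) = 1/(33279 + I*√4666) ≈ 3.0049e-5 - 6.168e-8*I)
z - 26862 = (33279/1107496507 - I*√4666/1107496507) - 26862 = -29749571137755/1107496507 - I*√4666/1107496507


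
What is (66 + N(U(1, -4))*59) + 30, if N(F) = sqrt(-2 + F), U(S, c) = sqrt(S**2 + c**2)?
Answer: 96 + 59*sqrt(-2 + sqrt(17)) ≈ 181.97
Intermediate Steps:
(66 + N(U(1, -4))*59) + 30 = (66 + sqrt(-2 + sqrt(1**2 + (-4)**2))*59) + 30 = (66 + sqrt(-2 + sqrt(1 + 16))*59) + 30 = (66 + sqrt(-2 + sqrt(17))*59) + 30 = (66 + 59*sqrt(-2 + sqrt(17))) + 30 = 96 + 59*sqrt(-2 + sqrt(17))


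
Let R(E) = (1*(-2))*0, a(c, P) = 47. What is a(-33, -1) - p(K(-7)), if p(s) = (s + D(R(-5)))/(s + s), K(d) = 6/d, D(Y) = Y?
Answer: 93/2 ≈ 46.500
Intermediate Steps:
R(E) = 0 (R(E) = -2*0 = 0)
p(s) = 1/2 (p(s) = (s + 0)/(s + s) = s/((2*s)) = s*(1/(2*s)) = 1/2)
a(-33, -1) - p(K(-7)) = 47 - 1*1/2 = 47 - 1/2 = 93/2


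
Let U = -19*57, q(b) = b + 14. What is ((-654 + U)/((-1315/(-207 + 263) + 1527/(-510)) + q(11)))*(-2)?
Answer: -16536240/7027 ≈ -2353.2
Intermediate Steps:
q(b) = 14 + b
U = -1083
((-654 + U)/((-1315/(-207 + 263) + 1527/(-510)) + q(11)))*(-2) = ((-654 - 1083)/((-1315/(-207 + 263) + 1527/(-510)) + (14 + 11)))*(-2) = -1737/((-1315/56 + 1527*(-1/510)) + 25)*(-2) = -1737/((-1315*1/56 - 509/170) + 25)*(-2) = -1737/((-1315/56 - 509/170) + 25)*(-2) = -1737/(-126027/4760 + 25)*(-2) = -1737/(-7027/4760)*(-2) = -1737*(-4760/7027)*(-2) = (8268120/7027)*(-2) = -16536240/7027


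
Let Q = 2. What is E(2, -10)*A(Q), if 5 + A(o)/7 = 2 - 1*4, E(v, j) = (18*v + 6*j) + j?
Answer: 1666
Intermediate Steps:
E(v, j) = 7*j + 18*v (E(v, j) = (6*j + 18*v) + j = 7*j + 18*v)
A(o) = -49 (A(o) = -35 + 7*(2 - 1*4) = -35 + 7*(2 - 4) = -35 + 7*(-2) = -35 - 14 = -49)
E(2, -10)*A(Q) = (7*(-10) + 18*2)*(-49) = (-70 + 36)*(-49) = -34*(-49) = 1666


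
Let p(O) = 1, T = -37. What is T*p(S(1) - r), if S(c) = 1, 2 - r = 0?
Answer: -37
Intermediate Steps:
r = 2 (r = 2 - 1*0 = 2 + 0 = 2)
T*p(S(1) - r) = -37*1 = -37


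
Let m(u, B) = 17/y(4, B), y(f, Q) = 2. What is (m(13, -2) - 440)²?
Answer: 744769/4 ≈ 1.8619e+5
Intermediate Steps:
m(u, B) = 17/2
(m(13, -2) - 440)² = (17/2 - 440)² = (-863/2)² = 744769/4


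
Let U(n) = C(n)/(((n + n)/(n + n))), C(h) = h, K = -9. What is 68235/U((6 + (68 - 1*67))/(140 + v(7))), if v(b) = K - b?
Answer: 8461140/7 ≈ 1.2087e+6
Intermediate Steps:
v(b) = -9 - b
U(n) = n (U(n) = n/(((n + n)/(n + n))) = n/(((2*n)/((2*n)))) = n/(((2*n)*(1/(2*n)))) = n/1 = n*1 = n)
68235/U((6 + (68 - 1*67))/(140 + v(7))) = 68235/(((6 + (68 - 1*67))/(140 + (-9 - 1*7)))) = 68235/(((6 + (68 - 67))/(140 + (-9 - 7)))) = 68235/(((6 + 1)/(140 - 16))) = 68235/((7/124)) = 68235/((7*(1/124))) = 68235/(7/124) = 68235*(124/7) = 8461140/7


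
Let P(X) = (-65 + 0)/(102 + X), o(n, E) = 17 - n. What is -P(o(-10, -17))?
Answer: 65/129 ≈ 0.50388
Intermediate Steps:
P(X) = -65/(102 + X)
-P(o(-10, -17)) = -(-65)/(102 + (17 - 1*(-10))) = -(-65)/(102 + (17 + 10)) = -(-65)/(102 + 27) = -(-65)/129 = -1*(-65/129) = 65/129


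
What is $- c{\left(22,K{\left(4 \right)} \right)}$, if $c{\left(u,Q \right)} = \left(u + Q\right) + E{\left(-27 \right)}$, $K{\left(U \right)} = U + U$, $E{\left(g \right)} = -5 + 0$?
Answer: $-25$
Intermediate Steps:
$E{\left(g \right)} = -5$
$K{\left(U \right)} = 2 U$
$c{\left(u,Q \right)} = -5 + Q + u$ ($c{\left(u,Q \right)} = \left(u + Q\right) - 5 = \left(Q + u\right) - 5 = -5 + Q + u$)
$- c{\left(22,K{\left(4 \right)} \right)} = - (-5 + 2 \cdot 4 + 22) = - (-5 + 8 + 22) = \left(-1\right) 25 = -25$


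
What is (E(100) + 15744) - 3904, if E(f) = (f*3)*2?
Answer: 12440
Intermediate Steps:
E(f) = 6*f (E(f) = (3*f)*2 = 6*f)
(E(100) + 15744) - 3904 = (6*100 + 15744) - 3904 = (600 + 15744) - 3904 = 16344 - 3904 = 12440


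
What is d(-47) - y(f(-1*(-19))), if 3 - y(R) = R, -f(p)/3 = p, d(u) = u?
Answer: -107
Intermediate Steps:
f(p) = -3*p
y(R) = 3 - R
d(-47) - y(f(-1*(-19))) = -47 - (3 - (-3)*(-1*(-19))) = -47 - (3 - (-3)*19) = -47 - (3 - 1*(-57)) = -47 - (3 + 57) = -47 - 1*60 = -47 - 60 = -107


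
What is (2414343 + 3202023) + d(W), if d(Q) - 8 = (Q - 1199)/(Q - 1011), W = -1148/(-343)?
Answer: 277308524837/49375 ≈ 5.6164e+6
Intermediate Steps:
W = 164/49 (W = -1148*(-1/343) = 164/49 ≈ 3.3469)
d(Q) = 8 + (-1199 + Q)/(-1011 + Q) (d(Q) = 8 + (Q - 1199)/(Q - 1011) = 8 + (-1199 + Q)/(-1011 + Q))
(2414343 + 3202023) + d(W) = (2414343 + 3202023) + (-9287 + 9*(164/49))/(-1011 + 164/49) = 5616366 + (-9287 + 1476/49)/(-49375/49) = 5616366 - 49/49375*(-453587/49) = 5616366 + 453587/49375 = 277308524837/49375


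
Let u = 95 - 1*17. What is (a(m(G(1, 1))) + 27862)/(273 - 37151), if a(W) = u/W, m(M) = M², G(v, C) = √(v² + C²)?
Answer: -27901/36878 ≈ -0.75658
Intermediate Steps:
u = 78 (u = 95 - 17 = 78)
G(v, C) = √(C² + v²)
a(W) = 78/W
(a(m(G(1, 1))) + 27862)/(273 - 37151) = (78/((√(1² + 1²))²) + 27862)/(273 - 37151) = (78/((√(1 + 1))²) + 27862)/(-36878) = (78/((√2)²) + 27862)*(-1/36878) = (78/2 + 27862)*(-1/36878) = (78*(½) + 27862)*(-1/36878) = (39 + 27862)*(-1/36878) = 27901*(-1/36878) = -27901/36878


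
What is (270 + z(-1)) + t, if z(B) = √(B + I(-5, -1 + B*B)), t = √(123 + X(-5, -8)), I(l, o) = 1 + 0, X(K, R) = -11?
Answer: 270 + 4*√7 ≈ 280.58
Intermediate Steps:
I(l, o) = 1
t = 4*√7 (t = √(123 - 11) = √112 = 4*√7 ≈ 10.583)
z(B) = √(1 + B) (z(B) = √(B + 1) = √(1 + B))
(270 + z(-1)) + t = (270 + √(1 - 1)) + 4*√7 = (270 + √0) + 4*√7 = (270 + 0) + 4*√7 = 270 + 4*√7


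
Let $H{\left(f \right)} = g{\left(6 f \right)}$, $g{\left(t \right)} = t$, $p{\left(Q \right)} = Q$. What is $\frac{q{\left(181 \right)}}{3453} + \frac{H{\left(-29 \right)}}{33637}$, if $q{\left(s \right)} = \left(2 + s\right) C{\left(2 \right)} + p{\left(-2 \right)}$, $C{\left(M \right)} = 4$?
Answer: $\frac{23954188}{116148561} \approx 0.20624$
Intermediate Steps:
$H{\left(f \right)} = 6 f$
$q{\left(s \right)} = 6 + 4 s$ ($q{\left(s \right)} = \left(2 + s\right) 4 - 2 = \left(8 + 4 s\right) - 2 = 6 + 4 s$)
$\frac{q{\left(181 \right)}}{3453} + \frac{H{\left(-29 \right)}}{33637} = \frac{6 + 4 \cdot 181}{3453} + \frac{6 \left(-29\right)}{33637} = \left(6 + 724\right) \frac{1}{3453} - \frac{174}{33637} = 730 \cdot \frac{1}{3453} - \frac{174}{33637} = \frac{730}{3453} - \frac{174}{33637} = \frac{23954188}{116148561}$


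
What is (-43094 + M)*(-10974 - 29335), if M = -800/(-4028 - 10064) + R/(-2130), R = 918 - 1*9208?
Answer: 1303380685543751/750399 ≈ 1.7369e+9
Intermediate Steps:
R = -8290 (R = 918 - 9208 = -8290)
M = 2963167/750399 (M = -800/(-4028 - 10064) - 8290/(-2130) = -800/(-14092) - 8290*(-1/2130) = -800*(-1/14092) + 829/213 = 200/3523 + 829/213 = 2963167/750399 ≈ 3.9488)
(-43094 + M)*(-10974 - 29335) = (-43094 + 2963167/750399)*(-10974 - 29335) = -32334731339/750399*(-40309) = 1303380685543751/750399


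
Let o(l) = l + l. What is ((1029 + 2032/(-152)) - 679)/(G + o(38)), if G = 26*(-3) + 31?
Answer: 6396/551 ≈ 11.608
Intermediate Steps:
G = -47 (G = -78 + 31 = -47)
o(l) = 2*l
((1029 + 2032/(-152)) - 679)/(G + o(38)) = ((1029 + 2032/(-152)) - 679)/(-47 + 2*38) = ((1029 + 2032*(-1/152)) - 679)/(-47 + 76) = ((1029 - 254/19) - 679)/29 = (19297/19 - 679)*(1/29) = (6396/19)*(1/29) = 6396/551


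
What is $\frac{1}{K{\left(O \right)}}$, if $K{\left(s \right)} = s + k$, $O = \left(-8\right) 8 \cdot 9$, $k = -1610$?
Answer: $- \frac{1}{2186} \approx -0.00045746$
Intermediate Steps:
$O = -576$ ($O = \left(-64\right) 9 = -576$)
$K{\left(s \right)} = -1610 + s$ ($K{\left(s \right)} = s - 1610 = -1610 + s$)
$\frac{1}{K{\left(O \right)}} = \frac{1}{-1610 - 576} = \frac{1}{-2186} = - \frac{1}{2186}$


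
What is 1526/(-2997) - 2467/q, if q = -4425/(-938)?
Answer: -2313982804/4420575 ≈ -523.46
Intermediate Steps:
q = 4425/938 (q = -4425*(-1/938) = 4425/938 ≈ 4.7175)
1526/(-2997) - 2467/q = 1526/(-2997) - 2467/4425/938 = 1526*(-1/2997) - 2467*938/4425 = -1526/2997 - 2314046/4425 = -2313982804/4420575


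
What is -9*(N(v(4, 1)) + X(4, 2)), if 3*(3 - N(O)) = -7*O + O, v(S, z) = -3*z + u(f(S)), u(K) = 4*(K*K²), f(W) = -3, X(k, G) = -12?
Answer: 2079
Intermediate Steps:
u(K) = 4*K³
v(S, z) = -108 - 3*z (v(S, z) = -3*z + 4*(-3)³ = -3*z + 4*(-27) = -3*z - 108 = -108 - 3*z)
N(O) = 3 + 2*O (N(O) = 3 - (-7*O + O)/3 = 3 - (-2)*O = 3 + 2*O)
-9*(N(v(4, 1)) + X(4, 2)) = -9*((3 + 2*(-108 - 3*1)) - 12) = -9*((3 + 2*(-108 - 3)) - 12) = -9*((3 + 2*(-111)) - 12) = -9*((3 - 222) - 12) = -9*(-219 - 12) = -9*(-231) = 2079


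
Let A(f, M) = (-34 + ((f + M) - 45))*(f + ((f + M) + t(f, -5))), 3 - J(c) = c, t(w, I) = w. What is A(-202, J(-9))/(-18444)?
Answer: -26631/3074 ≈ -8.6633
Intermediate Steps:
J(c) = 3 - c
A(f, M) = (M + 3*f)*(-79 + M + f) (A(f, M) = (-34 + ((f + M) - 45))*(f + ((f + M) + f)) = (-34 + ((M + f) - 45))*(f + ((M + f) + f)) = (-34 + (-45 + M + f))*(f + (M + 2*f)) = (-79 + M + f)*(M + 3*f) = (M + 3*f)*(-79 + M + f))
A(-202, J(-9))/(-18444) = ((3 - 1*(-9))**2 - 237*(-202) - 79*(3 - 1*(-9)) + 3*(-202)**2 + 4*(3 - 1*(-9))*(-202))/(-18444) = ((3 + 9)**2 + 47874 - 79*(3 + 9) + 3*40804 + 4*(3 + 9)*(-202))*(-1/18444) = (12**2 + 47874 - 79*12 + 122412 + 4*12*(-202))*(-1/18444) = (144 + 47874 - 948 + 122412 - 9696)*(-1/18444) = 159786*(-1/18444) = -26631/3074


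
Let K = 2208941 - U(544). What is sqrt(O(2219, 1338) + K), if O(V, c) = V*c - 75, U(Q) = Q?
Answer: 256*sqrt(79) ≈ 2275.4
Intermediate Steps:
O(V, c) = -75 + V*c
K = 2208397 (K = 2208941 - 1*544 = 2208941 - 544 = 2208397)
sqrt(O(2219, 1338) + K) = sqrt((-75 + 2219*1338) + 2208397) = sqrt((-75 + 2969022) + 2208397) = sqrt(2968947 + 2208397) = sqrt(5177344) = 256*sqrt(79)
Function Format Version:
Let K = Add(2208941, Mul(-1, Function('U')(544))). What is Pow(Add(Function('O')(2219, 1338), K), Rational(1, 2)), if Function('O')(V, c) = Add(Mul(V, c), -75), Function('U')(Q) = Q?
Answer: Mul(256, Pow(79, Rational(1, 2))) ≈ 2275.4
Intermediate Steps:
Function('O')(V, c) = Add(-75, Mul(V, c))
K = 2208397 (K = Add(2208941, Mul(-1, 544)) = Add(2208941, -544) = 2208397)
Pow(Add(Function('O')(2219, 1338), K), Rational(1, 2)) = Pow(Add(Add(-75, Mul(2219, 1338)), 2208397), Rational(1, 2)) = Pow(Add(Add(-75, 2969022), 2208397), Rational(1, 2)) = Pow(Add(2968947, 2208397), Rational(1, 2)) = Pow(5177344, Rational(1, 2)) = Mul(256, Pow(79, Rational(1, 2)))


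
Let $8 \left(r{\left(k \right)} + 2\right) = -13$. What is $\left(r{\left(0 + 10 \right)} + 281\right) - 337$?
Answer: $- \frac{477}{8} \approx -59.625$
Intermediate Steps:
$r{\left(k \right)} = - \frac{29}{8}$ ($r{\left(k \right)} = -2 + \frac{1}{8} \left(-13\right) = -2 - \frac{13}{8} = - \frac{29}{8}$)
$\left(r{\left(0 + 10 \right)} + 281\right) - 337 = \left(- \frac{29}{8} + 281\right) - 337 = \frac{2219}{8} - 337 = - \frac{477}{8}$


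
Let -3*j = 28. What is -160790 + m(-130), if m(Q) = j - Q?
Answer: -482008/3 ≈ -1.6067e+5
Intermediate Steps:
j = -28/3 (j = -⅓*28 = -28/3 ≈ -9.3333)
m(Q) = -28/3 - Q
-160790 + m(-130) = -160790 + (-28/3 - 1*(-130)) = -160790 + (-28/3 + 130) = -160790 + 362/3 = -482008/3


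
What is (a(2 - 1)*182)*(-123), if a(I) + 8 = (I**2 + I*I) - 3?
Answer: 201474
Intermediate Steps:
a(I) = -11 + 2*I**2 (a(I) = -8 + ((I**2 + I*I) - 3) = -8 + ((I**2 + I**2) - 3) = -8 + (2*I**2 - 3) = -8 + (-3 + 2*I**2) = -11 + 2*I**2)
(a(2 - 1)*182)*(-123) = ((-11 + 2*(2 - 1)**2)*182)*(-123) = ((-11 + 2*1**2)*182)*(-123) = ((-11 + 2*1)*182)*(-123) = ((-11 + 2)*182)*(-123) = -9*182*(-123) = -1638*(-123) = 201474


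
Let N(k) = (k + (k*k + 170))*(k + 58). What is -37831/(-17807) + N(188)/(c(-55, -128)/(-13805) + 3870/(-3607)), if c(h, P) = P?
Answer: -3893775044335641733/471561893389 ≈ -8.2572e+6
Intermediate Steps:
N(k) = (58 + k)*(170 + k + k²) (N(k) = (k + (k² + 170))*(58 + k) = (k + (170 + k²))*(58 + k) = (170 + k + k²)*(58 + k) = (58 + k)*(170 + k + k²))
-37831/(-17807) + N(188)/(c(-55, -128)/(-13805) + 3870/(-3607)) = -37831/(-17807) + (9860 + 188³ + 59*188² + 228*188)/(-128/(-13805) + 3870/(-3607)) = -37831*(-1/17807) + (9860 + 6644672 + 59*35344 + 42864)/(-128*(-1/13805) + 3870*(-1/3607)) = 37831/17807 + (9860 + 6644672 + 2085296 + 42864)/(128/13805 - 3870/3607) = 37831/17807 + 8782692/(-52963654/49794635) = 37831/17807 + 8782692*(-49794635/52963654) = 37831/17807 - 218665471228710/26481827 = -3893775044335641733/471561893389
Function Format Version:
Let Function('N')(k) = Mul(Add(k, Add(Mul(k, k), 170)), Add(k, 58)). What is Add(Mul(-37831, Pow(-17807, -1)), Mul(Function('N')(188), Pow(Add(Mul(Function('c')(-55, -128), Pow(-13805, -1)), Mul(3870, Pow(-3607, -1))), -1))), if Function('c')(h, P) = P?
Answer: Rational(-3893775044335641733, 471561893389) ≈ -8.2572e+6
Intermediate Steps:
Function('N')(k) = Mul(Add(58, k), Add(170, k, Pow(k, 2))) (Function('N')(k) = Mul(Add(k, Add(Pow(k, 2), 170)), Add(58, k)) = Mul(Add(k, Add(170, Pow(k, 2))), Add(58, k)) = Mul(Add(170, k, Pow(k, 2)), Add(58, k)) = Mul(Add(58, k), Add(170, k, Pow(k, 2))))
Add(Mul(-37831, Pow(-17807, -1)), Mul(Function('N')(188), Pow(Add(Mul(Function('c')(-55, -128), Pow(-13805, -1)), Mul(3870, Pow(-3607, -1))), -1))) = Add(Mul(-37831, Pow(-17807, -1)), Mul(Add(9860, Pow(188, 3), Mul(59, Pow(188, 2)), Mul(228, 188)), Pow(Add(Mul(-128, Pow(-13805, -1)), Mul(3870, Pow(-3607, -1))), -1))) = Add(Mul(-37831, Rational(-1, 17807)), Mul(Add(9860, 6644672, Mul(59, 35344), 42864), Pow(Add(Mul(-128, Rational(-1, 13805)), Mul(3870, Rational(-1, 3607))), -1))) = Add(Rational(37831, 17807), Mul(Add(9860, 6644672, 2085296, 42864), Pow(Add(Rational(128, 13805), Rational(-3870, 3607)), -1))) = Add(Rational(37831, 17807), Mul(8782692, Pow(Rational(-52963654, 49794635), -1))) = Add(Rational(37831, 17807), Mul(8782692, Rational(-49794635, 52963654))) = Add(Rational(37831, 17807), Rational(-218665471228710, 26481827)) = Rational(-3893775044335641733, 471561893389)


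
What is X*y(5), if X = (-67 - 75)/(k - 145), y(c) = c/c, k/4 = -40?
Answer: 142/305 ≈ 0.46557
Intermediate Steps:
k = -160 (k = 4*(-40) = -160)
y(c) = 1
X = 142/305 (X = (-67 - 75)/(-160 - 145) = -142/(-305) = -142*(-1/305) = 142/305 ≈ 0.46557)
X*y(5) = (142/305)*1 = 142/305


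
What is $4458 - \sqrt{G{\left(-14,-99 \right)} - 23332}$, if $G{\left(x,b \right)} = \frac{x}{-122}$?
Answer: $4458 - \frac{i \sqrt{86817945}}{61} \approx 4458.0 - 152.75 i$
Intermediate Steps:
$G{\left(x,b \right)} = - \frac{x}{122}$ ($G{\left(x,b \right)} = x \left(- \frac{1}{122}\right) = - \frac{x}{122}$)
$4458 - \sqrt{G{\left(-14,-99 \right)} - 23332} = 4458 - \sqrt{\left(- \frac{1}{122}\right) \left(-14\right) - 23332} = 4458 - \sqrt{\frac{7}{61} - 23332} = 4458 - \sqrt{- \frac{1423245}{61}} = 4458 - \frac{i \sqrt{86817945}}{61}$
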